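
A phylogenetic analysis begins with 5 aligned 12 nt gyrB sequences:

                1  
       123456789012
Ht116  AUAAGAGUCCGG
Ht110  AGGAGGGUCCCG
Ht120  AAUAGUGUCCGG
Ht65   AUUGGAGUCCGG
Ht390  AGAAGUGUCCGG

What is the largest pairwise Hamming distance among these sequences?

5

Pairwise Hamming distances:
  Ht116 vs Ht110: 4
  Ht116 vs Ht120: 3
  Ht116 vs Ht65: 2
  Ht116 vs Ht390: 2
  Ht110 vs Ht120: 4
  Ht110 vs Ht65: 5
  Ht110 vs Ht390: 3
  Ht120 vs Ht65: 3
  Ht120 vs Ht390: 2
  Ht65 vs Ht390: 4
The largest is 5, between Ht110 and Ht65.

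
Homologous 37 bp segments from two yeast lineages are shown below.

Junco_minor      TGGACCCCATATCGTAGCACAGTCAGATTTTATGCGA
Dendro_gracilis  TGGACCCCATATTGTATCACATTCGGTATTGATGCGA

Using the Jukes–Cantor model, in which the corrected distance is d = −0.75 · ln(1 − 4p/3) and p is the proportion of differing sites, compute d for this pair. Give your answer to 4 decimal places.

0.2180

Mismatches occur at site 13 (C/T), site 17 (G/T), site 22 (G/T), site 25 (A/G), site 27 (A/T), site 28 (T/A), site 31 (T/G).
p = 7/37 = 0.189189.
d = −0.75 · ln(1 − (4/3)·0.189189) = −0.75 · ln(0.747748) = −0.75 · (-0.290689) = 0.2180.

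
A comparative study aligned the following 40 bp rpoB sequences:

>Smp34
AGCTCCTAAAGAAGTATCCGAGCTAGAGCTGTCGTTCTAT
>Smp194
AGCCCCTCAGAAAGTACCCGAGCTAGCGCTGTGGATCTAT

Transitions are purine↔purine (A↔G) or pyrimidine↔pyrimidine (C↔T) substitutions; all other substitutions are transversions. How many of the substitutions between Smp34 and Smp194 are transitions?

The sequences differ at positions 4 (T/C, transition), 8 (A/C, transversion), 10 (A/G, transition), 11 (G/A, transition), 17 (T/C, transition), 27 (A/C, transversion), 33 (C/G, transversion), 35 (T/A, transversion).
Of the 8 differences, 4 transitions and 4 transversions, so the answer is 4.

4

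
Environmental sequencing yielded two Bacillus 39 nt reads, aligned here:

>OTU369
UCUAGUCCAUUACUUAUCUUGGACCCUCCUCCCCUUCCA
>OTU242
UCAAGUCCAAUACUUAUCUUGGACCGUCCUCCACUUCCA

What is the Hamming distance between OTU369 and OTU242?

4

Differing sites — 3:U/A; 10:U/A; 26:C/G; 33:C/A.
That gives 4 mismatches out of 39 aligned sites, so the Hamming distance is 4.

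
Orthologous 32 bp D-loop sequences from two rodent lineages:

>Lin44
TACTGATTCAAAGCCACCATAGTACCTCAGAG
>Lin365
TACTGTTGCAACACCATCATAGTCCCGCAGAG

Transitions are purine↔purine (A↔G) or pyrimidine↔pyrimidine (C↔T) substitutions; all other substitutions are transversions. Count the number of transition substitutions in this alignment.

2

The sequences differ at positions 6 (A/T, transversion), 8 (T/G, transversion), 12 (A/C, transversion), 13 (G/A, transition), 17 (C/T, transition), 24 (A/C, transversion), 27 (T/G, transversion).
Of the 7 differences, 2 transitions and 5 transversions, so the answer is 2.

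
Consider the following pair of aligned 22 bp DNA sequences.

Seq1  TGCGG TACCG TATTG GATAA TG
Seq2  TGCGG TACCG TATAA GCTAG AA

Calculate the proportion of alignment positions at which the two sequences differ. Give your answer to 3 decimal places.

Mismatches occur at site 14 (T→A), site 15 (G→A), site 17 (A→C), site 20 (A→G), site 21 (T→A), site 22 (G→A).
There are 6 differences over 22 sites, so p = 6/22 = 0.273.

0.273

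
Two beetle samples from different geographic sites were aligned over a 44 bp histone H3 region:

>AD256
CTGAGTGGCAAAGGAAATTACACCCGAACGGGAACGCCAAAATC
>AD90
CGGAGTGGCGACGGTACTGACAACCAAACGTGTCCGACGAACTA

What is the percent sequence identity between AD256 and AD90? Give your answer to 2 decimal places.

65.91%

Mismatches occur at site 2 (T→G), site 10 (A→G), site 12 (A→C), site 15 (A→T), site 17 (A→C), site 19 (T→G), site 23 (C→A), site 26 (G→A), site 31 (G→T), site 33 (A→T), site 34 (A→C), site 37 (C→A), site 39 (A→G), site 42 (A→C), site 44 (C→A).
29 of the 44 sites match, so the percent identity is 29/44 × 100 = 65.91%.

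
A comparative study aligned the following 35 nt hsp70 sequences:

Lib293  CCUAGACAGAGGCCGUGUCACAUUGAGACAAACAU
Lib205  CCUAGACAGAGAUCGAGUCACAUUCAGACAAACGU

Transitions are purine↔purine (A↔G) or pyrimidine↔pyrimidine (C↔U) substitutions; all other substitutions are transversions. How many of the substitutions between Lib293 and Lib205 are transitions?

3

Differing sites — 12:G/A (Ti); 13:C/U (Ti); 16:U/A (Tv); 25:G/C (Tv); 34:A/G (Ti).
Of the 5 differences, 3 transitions and 2 transversions, so the answer is 3.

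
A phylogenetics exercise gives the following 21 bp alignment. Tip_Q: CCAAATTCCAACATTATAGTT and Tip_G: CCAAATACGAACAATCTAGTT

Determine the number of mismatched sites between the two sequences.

4

The sequences differ at positions 7 (T/A), 9 (C/G), 14 (T/A), 16 (A/C).
That gives 4 mismatches out of 21 aligned sites, so the Hamming distance is 4.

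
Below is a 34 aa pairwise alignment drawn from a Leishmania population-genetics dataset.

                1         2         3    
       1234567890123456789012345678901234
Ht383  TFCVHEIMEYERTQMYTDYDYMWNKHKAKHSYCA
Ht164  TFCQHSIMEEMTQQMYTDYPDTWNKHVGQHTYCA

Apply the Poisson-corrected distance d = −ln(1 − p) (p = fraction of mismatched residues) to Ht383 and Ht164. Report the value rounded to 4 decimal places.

The sequences differ at positions 4 (V/Q), 6 (E/S), 10 (Y/E), 11 (E/M), 12 (R/T), 13 (T/Q), 20 (D/P), 21 (Y/D), 22 (M/T), 27 (K/V), 28 (A/G), 29 (K/Q), 31 (S/T).
p = 13/34 = 0.382353.
d = −ln(1 − 0.382353) = −ln(0.617647) = 0.4818.

0.4818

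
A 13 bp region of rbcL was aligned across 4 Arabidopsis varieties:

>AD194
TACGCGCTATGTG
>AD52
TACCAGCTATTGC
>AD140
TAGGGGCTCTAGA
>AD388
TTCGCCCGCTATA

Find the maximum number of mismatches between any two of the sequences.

9

Pairwise Hamming distances:
  AD194 vs AD52: 5
  AD194 vs AD140: 6
  AD194 vs AD388: 6
  AD52 vs AD140: 6
  AD52 vs AD388: 9
  AD140 vs AD388: 6
The largest is 9, between AD52 and AD388.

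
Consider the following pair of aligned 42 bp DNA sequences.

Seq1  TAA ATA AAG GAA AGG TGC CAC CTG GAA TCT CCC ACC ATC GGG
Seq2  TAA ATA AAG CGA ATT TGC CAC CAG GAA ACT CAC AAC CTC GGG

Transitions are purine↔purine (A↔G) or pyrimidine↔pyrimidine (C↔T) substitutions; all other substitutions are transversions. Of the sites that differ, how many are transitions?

Mismatches occur at site 10 (G↔C, transversion), site 11 (A↔G, transition), site 14 (G↔T, transversion), site 15 (G↔T, transversion), site 23 (T↔A, transversion), site 28 (T↔A, transversion), site 32 (C↔A, transversion), site 35 (C↔A, transversion), site 37 (A↔C, transversion).
Of the 9 differences, 1 transition and 8 transversions, so the answer is 1.

1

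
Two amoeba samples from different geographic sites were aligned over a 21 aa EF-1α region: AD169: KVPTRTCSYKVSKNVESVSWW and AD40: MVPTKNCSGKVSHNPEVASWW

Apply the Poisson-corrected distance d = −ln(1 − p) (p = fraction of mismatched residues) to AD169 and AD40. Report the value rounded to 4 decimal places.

0.4796

Mismatches occur at site 1 (K/M), site 5 (R/K), site 6 (T/N), site 9 (Y/G), site 13 (K/H), site 15 (V/P), site 17 (S/V), site 18 (V/A).
p = 8/21 = 0.380952.
d = −ln(1 − 0.380952) = −ln(0.619048) = 0.4796.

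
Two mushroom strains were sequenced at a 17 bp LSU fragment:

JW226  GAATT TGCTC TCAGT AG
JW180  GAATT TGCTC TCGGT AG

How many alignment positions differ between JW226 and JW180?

1

A single mismatch occurs at site 13 (A→G).
That gives 1 mismatch out of 17 aligned sites, so the Hamming distance is 1.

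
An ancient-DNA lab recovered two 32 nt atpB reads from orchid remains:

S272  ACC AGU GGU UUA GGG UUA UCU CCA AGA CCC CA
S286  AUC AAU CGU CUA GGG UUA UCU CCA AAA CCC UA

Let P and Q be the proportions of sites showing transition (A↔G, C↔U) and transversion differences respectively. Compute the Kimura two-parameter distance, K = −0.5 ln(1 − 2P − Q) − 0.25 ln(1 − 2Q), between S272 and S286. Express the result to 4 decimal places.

0.2267

Mismatches occur at site 2 (C/U, transition), site 5 (G/A, transition), site 7 (G/C, transversion), site 10 (U/C, transition), site 26 (G/A, transition), site 31 (C/U, transition).
Of the 6 differences, 5 transitions and 1 transversion over 32 sites: P = 5/32 = 0.156250, Q = 1/32 = 0.031250.
d = −0.5·ln(0.656250) − 0.25·ln(0.937500) = −0.5·(-0.421213) − 0.25·(-0.064539) = 0.2267.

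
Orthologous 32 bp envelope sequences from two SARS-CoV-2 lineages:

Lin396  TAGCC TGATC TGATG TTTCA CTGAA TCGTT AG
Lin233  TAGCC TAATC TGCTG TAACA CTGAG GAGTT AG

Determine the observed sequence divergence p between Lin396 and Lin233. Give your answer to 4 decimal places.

0.2188

The sequences differ at positions 7 (G/A), 13 (A/C), 17 (T/A), 18 (T/A), 25 (A/G), 26 (T/G), 27 (C/A).
There are 7 differences over 32 sites, so p = 7/32 = 0.2188.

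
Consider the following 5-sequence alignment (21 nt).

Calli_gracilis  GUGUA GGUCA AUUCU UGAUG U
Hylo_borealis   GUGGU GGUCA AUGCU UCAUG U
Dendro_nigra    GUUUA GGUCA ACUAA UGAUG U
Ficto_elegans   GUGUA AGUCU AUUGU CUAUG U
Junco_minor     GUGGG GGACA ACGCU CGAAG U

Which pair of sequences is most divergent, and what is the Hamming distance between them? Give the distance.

10

Pairwise Hamming distances:
  Calli_gracilis vs Hylo_borealis: 4
  Calli_gracilis vs Dendro_nigra: 4
  Calli_gracilis vs Ficto_elegans: 5
  Calli_gracilis vs Junco_minor: 7
  Hylo_borealis vs Dendro_nigra: 8
  Hylo_borealis vs Ficto_elegans: 8
  Hylo_borealis vs Junco_minor: 6
  Dendro_nigra vs Ficto_elegans: 8
  Dendro_nigra vs Junco_minor: 9
  Ficto_elegans vs Junco_minor: 10
The largest is 10, between Ficto_elegans and Junco_minor.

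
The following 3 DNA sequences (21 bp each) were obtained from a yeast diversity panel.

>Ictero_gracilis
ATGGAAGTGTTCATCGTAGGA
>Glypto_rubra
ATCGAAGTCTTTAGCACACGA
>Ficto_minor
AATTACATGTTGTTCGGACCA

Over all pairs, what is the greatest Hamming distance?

12

Pairwise Hamming distances:
  Ictero_gracilis vs Glypto_rubra: 7
  Ictero_gracilis vs Ficto_minor: 10
  Glypto_rubra vs Ficto_minor: 12
The largest is 12, between Glypto_rubra and Ficto_minor.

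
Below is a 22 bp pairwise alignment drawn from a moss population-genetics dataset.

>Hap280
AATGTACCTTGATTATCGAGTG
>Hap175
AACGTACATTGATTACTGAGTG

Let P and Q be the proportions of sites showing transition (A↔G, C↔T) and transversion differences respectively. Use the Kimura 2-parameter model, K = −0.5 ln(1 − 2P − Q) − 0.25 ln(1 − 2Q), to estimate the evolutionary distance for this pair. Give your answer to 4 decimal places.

Mismatches occur at site 3 (T↔C, transition), site 8 (C↔A, transversion), site 16 (T↔C, transition), site 17 (C↔T, transition).
Of the 4 differences, 3 transitions and 1 transversion over 22 sites: P = 3/22 = 0.136364, Q = 1/22 = 0.045455.
d = −0.5·ln(0.681817) − 0.25·ln(0.909090) = −0.5·(-0.382994) − 0.25·(-0.095311) = 0.2153.

0.2153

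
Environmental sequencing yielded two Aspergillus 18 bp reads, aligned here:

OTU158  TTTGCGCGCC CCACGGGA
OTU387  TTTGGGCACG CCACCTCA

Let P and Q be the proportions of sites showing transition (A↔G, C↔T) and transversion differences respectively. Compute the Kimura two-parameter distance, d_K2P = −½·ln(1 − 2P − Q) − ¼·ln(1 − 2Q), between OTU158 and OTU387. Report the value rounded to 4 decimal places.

The sequences differ at positions 5 (C/G, transversion), 8 (G/A, transition), 10 (C/G, transversion), 15 (G/C, transversion), 16 (G/T, transversion), 17 (G/C, transversion).
Of the 6 differences, 1 transition and 5 transversions over 18 sites: P = 1/18 = 0.055556, Q = 5/18 = 0.277778.
d = −0.5·ln(0.611110) − 0.25·ln(0.444444) = −0.5·(-0.492478) − 0.25·(-0.810931) = 0.4490.

0.4490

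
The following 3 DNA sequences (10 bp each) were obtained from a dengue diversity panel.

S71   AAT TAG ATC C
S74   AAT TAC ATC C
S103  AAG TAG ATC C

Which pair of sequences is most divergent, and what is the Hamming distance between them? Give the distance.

Pairwise Hamming distances:
  S71 vs S74: 1
  S71 vs S103: 1
  S74 vs S103: 2
The largest is 2, between S74 and S103.

2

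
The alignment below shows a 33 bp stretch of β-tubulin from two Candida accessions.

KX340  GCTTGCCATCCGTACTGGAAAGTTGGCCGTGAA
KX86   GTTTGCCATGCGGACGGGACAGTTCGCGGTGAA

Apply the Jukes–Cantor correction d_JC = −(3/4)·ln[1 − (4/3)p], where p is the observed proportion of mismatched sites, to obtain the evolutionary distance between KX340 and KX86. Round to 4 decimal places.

Differing sites — 2:C/T; 10:C/G; 13:T/G; 16:T/G; 20:A/C; 25:G/C; 28:C/G.
p = 7/33 = 0.212121.
d = −0.75 · ln(1 − (4/3)·0.212121) = −0.75 · ln(0.717172) = −0.75 · (-0.332440) = 0.2493.

0.2493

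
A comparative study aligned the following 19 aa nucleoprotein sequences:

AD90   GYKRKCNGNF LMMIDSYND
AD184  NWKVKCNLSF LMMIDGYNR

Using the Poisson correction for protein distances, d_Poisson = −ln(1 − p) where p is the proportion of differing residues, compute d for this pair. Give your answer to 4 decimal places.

0.4595

The sequences differ at positions 1 (G/N), 2 (Y/W), 4 (R/V), 8 (G/L), 9 (N/S), 16 (S/G), 19 (D/R).
p = 7/19 = 0.368421.
d = −ln(1 − 0.368421) = −ln(0.631579) = 0.4595.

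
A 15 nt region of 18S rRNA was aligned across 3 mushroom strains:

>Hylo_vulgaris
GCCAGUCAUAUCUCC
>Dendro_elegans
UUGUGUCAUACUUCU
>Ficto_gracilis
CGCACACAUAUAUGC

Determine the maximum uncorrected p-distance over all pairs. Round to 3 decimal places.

Pairwise Hamming distances:
  Hylo_vulgaris vs Dendro_elegans: 7
  Hylo_vulgaris vs Ficto_gracilis: 6
  Dendro_elegans vs Ficto_gracilis: 10
The largest is 10 mismatches, between Dendro_elegans and Ficto_gracilis; p = 10/15 = 0.667.

0.667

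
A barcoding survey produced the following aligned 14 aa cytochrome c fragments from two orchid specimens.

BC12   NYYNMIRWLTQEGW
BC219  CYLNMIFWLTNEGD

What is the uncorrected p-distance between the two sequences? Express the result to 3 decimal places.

Differing sites — 1:N/C; 3:Y/L; 7:R/F; 11:Q/N; 14:W/D.
There are 5 differences over 14 sites, so p = 5/14 = 0.357.

0.357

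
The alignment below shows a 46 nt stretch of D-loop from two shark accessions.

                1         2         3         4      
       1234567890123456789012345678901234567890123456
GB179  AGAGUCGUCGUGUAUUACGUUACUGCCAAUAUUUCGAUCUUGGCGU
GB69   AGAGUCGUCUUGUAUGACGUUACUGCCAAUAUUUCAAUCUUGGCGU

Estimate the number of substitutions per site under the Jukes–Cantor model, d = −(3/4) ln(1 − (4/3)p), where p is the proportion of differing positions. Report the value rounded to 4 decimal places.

The sequences differ at positions 10 (G/U), 16 (U/G), 36 (G/A).
p = 3/46 = 0.065217.
d = −0.75 · ln(1 − (4/3)·0.065217) = −0.75 · ln(0.913044) = −0.75 · (-0.090971) = 0.0682.

0.0682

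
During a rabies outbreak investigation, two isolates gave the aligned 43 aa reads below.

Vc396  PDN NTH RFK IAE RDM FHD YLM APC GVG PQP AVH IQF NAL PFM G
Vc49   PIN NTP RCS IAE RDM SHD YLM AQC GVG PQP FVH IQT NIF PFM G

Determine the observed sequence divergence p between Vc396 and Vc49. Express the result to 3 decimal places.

The sequences differ at positions 2 (D/I), 6 (H/P), 8 (F/C), 9 (K/S), 16 (F/S), 23 (P/Q), 31 (A/F), 36 (F/T), 38 (A/I), 39 (L/F).
There are 10 differences over 43 sites, so p = 10/43 = 0.233.

0.233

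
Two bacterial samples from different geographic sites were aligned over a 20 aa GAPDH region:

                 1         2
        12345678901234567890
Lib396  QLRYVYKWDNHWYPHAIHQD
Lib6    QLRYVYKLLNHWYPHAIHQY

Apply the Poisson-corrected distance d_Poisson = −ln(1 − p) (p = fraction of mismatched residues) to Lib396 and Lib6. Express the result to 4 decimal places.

Mismatches occur at site 8 (W↔L), site 9 (D↔L), site 20 (D↔Y).
p = 3/20 = 0.150000.
d = −ln(1 − 0.150000) = −ln(0.850000) = 0.1625.

0.1625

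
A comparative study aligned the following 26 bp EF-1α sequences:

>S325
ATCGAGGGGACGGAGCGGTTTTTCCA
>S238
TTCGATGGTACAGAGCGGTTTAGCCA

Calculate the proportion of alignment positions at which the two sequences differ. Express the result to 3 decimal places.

0.231

Differing sites — 1:A/T; 6:G/T; 9:G/T; 12:G/A; 22:T/A; 23:T/G.
There are 6 differences over 26 sites, so p = 6/26 = 0.231.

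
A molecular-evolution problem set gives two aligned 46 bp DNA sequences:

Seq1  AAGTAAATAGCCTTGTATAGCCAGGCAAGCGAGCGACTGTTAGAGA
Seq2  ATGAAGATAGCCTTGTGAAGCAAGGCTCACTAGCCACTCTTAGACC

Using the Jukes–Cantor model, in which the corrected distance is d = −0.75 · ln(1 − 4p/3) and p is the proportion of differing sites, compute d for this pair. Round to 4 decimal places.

0.3904

Differing sites — 2:A/T; 4:T/A; 6:A/G; 17:A/G; 18:T/A; 22:C/A; 27:A/T; 28:A/C; 29:G/A; 31:G/T; 35:G/C; 39:G/C; 45:G/C; 46:A/C.
p = 14/46 = 0.304348.
d = −0.75 · ln(1 − (4/3)·0.304348) = −0.75 · ln(0.594203) = −0.75 · (-0.520534) = 0.3904.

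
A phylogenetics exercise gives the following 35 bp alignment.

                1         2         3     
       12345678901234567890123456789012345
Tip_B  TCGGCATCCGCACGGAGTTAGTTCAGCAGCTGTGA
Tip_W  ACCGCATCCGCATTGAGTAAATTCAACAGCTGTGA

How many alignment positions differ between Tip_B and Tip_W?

7

Mismatches occur at site 1 (T/A), site 3 (G/C), site 13 (C/T), site 14 (G/T), site 19 (T/A), site 21 (G/A), site 26 (G/A).
That gives 7 mismatches out of 35 aligned sites, so the Hamming distance is 7.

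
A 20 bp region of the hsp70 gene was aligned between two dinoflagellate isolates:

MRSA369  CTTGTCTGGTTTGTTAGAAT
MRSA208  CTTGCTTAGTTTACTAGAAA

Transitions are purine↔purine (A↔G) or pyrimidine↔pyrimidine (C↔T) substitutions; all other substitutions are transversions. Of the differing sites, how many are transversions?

1

The sequences differ at positions 5 (T/C, transition), 6 (C/T, transition), 8 (G/A, transition), 13 (G/A, transition), 14 (T/C, transition), 20 (T/A, transversion).
Of the 6 differences, 5 transitions and 1 transversion, so the answer is 1.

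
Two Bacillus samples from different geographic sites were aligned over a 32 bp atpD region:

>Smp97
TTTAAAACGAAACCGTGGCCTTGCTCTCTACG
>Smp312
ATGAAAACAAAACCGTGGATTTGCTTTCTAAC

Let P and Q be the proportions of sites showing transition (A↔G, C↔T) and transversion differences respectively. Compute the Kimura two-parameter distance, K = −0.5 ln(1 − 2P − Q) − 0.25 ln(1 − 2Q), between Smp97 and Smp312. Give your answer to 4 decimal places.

Mismatches occur at site 1 (T↔A, transversion), site 3 (T↔G, transversion), site 9 (G↔A, transition), site 19 (C↔A, transversion), site 20 (C↔T, transition), site 26 (C↔T, transition), site 31 (C↔A, transversion), site 32 (G↔C, transversion).
Of the 8 differences, 3 transitions and 5 transversions over 32 sites: P = 3/32 = 0.093750, Q = 5/32 = 0.156250.
d = −0.5·ln(0.656250) − 0.25·ln(0.687500) = −0.5·(-0.421213) − 0.25·(-0.374693) = 0.3043.

0.3043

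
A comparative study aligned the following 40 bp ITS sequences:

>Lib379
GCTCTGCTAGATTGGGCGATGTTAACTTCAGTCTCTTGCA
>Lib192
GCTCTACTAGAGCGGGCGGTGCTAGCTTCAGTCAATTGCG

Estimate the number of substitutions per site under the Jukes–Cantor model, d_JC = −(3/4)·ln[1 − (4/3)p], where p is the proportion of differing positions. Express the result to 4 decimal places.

0.2675

The sequences differ at positions 6 (G/A), 12 (T/G), 13 (T/C), 19 (A/G), 22 (T/C), 25 (A/G), 34 (T/A), 35 (C/A), 40 (A/G).
p = 9/40 = 0.225000.
d = −0.75 · ln(1 − (4/3)·0.225000) = −0.75 · ln(0.700000) = −0.75 · (-0.356675) = 0.2675.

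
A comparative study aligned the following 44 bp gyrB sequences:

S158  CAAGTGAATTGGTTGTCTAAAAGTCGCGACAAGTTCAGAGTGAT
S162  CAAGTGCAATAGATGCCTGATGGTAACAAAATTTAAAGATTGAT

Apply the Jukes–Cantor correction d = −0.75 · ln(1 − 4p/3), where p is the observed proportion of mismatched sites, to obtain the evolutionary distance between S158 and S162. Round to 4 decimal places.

0.5429

Mismatches occur at site 7 (A↔C), site 9 (T↔A), site 11 (G↔A), site 13 (T↔A), site 16 (T↔C), site 19 (A↔G), site 21 (A↔T), site 22 (A↔G), site 25 (C↔A), site 26 (G↔A), site 28 (G↔A), site 30 (C↔A), site 32 (A↔T), site 33 (G↔T), site 35 (T↔A), site 36 (C↔A), site 40 (G↔T).
p = 17/44 = 0.386364.
d = −0.75 · ln(1 − (4/3)·0.386364) = −0.75 · ln(0.484848) = −0.75 · (-0.723920) = 0.5429.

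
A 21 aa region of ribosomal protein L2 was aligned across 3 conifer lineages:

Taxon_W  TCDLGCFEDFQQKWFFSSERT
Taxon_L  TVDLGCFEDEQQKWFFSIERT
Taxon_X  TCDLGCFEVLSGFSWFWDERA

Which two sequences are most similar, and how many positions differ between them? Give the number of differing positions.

3

Pairwise Hamming distances:
  Taxon_W vs Taxon_L: 3
  Taxon_W vs Taxon_X: 10
  Taxon_L vs Taxon_X: 11
The smallest is 3, between Taxon_W and Taxon_L.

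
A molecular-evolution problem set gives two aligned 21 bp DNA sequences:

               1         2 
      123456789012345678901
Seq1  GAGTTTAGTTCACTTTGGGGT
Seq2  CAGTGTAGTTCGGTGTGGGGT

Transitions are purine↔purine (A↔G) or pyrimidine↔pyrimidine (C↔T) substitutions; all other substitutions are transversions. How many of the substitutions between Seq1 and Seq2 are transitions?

1

The sequences differ at positions 1 (G/C, transversion), 5 (T/G, transversion), 12 (A/G, transition), 13 (C/G, transversion), 15 (T/G, transversion).
Of the 5 differences, 1 transition and 4 transversions, so the answer is 1.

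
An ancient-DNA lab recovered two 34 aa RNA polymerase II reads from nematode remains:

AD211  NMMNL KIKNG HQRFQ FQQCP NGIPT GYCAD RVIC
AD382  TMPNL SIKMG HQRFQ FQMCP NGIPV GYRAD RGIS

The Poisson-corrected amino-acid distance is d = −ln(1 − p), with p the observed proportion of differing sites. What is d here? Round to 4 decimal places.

Mismatches occur at site 1 (N→T), site 3 (M→P), site 6 (K→S), site 9 (N→M), site 18 (Q→M), site 25 (T→V), site 28 (C→R), site 32 (V→G), site 34 (C→S).
p = 9/34 = 0.264706.
d = −ln(1 − 0.264706) = −ln(0.735294) = 0.3075.

0.3075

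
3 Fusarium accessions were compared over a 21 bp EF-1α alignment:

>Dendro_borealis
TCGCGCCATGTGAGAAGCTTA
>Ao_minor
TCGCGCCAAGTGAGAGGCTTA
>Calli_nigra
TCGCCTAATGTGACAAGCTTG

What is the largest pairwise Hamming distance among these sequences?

Pairwise Hamming distances:
  Dendro_borealis vs Ao_minor: 2
  Dendro_borealis vs Calli_nigra: 5
  Ao_minor vs Calli_nigra: 7
The largest is 7, between Ao_minor and Calli_nigra.

7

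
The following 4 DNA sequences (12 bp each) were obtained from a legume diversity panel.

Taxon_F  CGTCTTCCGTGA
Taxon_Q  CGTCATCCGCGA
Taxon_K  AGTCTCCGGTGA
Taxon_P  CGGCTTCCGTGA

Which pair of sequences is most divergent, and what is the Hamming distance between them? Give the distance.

5

Pairwise Hamming distances:
  Taxon_F vs Taxon_Q: 2
  Taxon_F vs Taxon_K: 3
  Taxon_F vs Taxon_P: 1
  Taxon_Q vs Taxon_K: 5
  Taxon_Q vs Taxon_P: 3
  Taxon_K vs Taxon_P: 4
The largest is 5, between Taxon_Q and Taxon_K.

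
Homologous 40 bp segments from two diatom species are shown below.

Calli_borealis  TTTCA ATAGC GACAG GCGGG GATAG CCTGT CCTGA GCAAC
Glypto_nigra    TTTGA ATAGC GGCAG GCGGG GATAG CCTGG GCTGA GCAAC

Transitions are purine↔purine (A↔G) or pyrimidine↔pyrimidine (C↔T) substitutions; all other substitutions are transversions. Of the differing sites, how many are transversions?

Mismatches occur at site 4 (C↔G, transversion), site 12 (A↔G, transition), site 30 (T↔G, transversion), site 31 (C↔G, transversion).
Of the 4 differences, 1 transition and 3 transversions, so the answer is 3.

3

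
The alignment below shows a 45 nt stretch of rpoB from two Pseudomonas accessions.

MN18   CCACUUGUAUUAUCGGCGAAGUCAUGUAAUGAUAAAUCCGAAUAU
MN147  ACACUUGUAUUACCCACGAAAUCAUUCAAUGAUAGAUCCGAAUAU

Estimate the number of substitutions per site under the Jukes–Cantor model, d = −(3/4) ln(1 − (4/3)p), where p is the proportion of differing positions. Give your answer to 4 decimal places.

Mismatches occur at site 1 (C→A), site 13 (U→C), site 15 (G→C), site 16 (G→A), site 21 (G→A), site 26 (G→U), site 27 (U→C), site 35 (A→G).
p = 8/45 = 0.177778.
d = −0.75 · ln(1 − (4/3)·0.177778) = −0.75 · ln(0.762963) = −0.75 · (-0.270546) = 0.2029.

0.2029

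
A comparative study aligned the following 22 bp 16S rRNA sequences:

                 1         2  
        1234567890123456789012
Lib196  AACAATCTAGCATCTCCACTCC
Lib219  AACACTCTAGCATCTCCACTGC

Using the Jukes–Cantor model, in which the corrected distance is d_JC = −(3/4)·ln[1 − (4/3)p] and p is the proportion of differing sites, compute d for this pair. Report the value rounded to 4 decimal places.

0.0969

The sequences differ at positions 5 (A/C), 21 (C/G).
p = 2/22 = 0.090909.
d = −0.75 · ln(1 − (4/3)·0.090909) = −0.75 · ln(0.878788) = −0.75 · (-0.129212) = 0.0969.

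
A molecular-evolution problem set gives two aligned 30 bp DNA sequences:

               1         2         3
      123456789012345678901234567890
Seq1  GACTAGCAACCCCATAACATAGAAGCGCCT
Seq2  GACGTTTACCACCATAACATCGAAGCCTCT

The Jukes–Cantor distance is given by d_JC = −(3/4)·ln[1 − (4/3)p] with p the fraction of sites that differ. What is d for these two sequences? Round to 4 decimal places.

0.3831

Mismatches occur at site 4 (T↔G), site 5 (A↔T), site 6 (G↔T), site 7 (C↔T), site 9 (A↔C), site 11 (C↔A), site 21 (A↔C), site 27 (G↔C), site 28 (C↔T).
p = 9/30 = 0.300000.
d = −0.75 · ln(1 − (4/3)·0.300000) = −0.75 · ln(0.600000) = −0.75 · (-0.510826) = 0.3831.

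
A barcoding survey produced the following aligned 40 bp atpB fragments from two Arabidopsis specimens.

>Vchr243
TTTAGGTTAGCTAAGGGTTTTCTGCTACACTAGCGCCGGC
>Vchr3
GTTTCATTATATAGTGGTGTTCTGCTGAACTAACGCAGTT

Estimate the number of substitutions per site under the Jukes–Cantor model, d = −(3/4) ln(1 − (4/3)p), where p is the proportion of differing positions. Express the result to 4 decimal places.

0.5199

Mismatches occur at site 1 (T/G), site 4 (A/T), site 5 (G/C), site 6 (G/A), site 10 (G/T), site 11 (C/A), site 14 (A/G), site 15 (G/T), site 19 (T/G), site 27 (A/G), site 28 (C/A), site 33 (G/A), site 37 (C/A), site 39 (G/T), site 40 (C/T).
p = 15/40 = 0.375000.
d = −0.75 · ln(1 − (4/3)·0.375000) = −0.75 · ln(0.500000) = −0.75 · (-0.693147) = 0.5199.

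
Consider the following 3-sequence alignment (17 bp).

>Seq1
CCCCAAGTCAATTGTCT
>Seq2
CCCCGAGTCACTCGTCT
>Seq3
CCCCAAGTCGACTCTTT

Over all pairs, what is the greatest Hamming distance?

Pairwise Hamming distances:
  Seq1 vs Seq2: 3
  Seq1 vs Seq3: 4
  Seq2 vs Seq3: 7
The largest is 7, between Seq2 and Seq3.

7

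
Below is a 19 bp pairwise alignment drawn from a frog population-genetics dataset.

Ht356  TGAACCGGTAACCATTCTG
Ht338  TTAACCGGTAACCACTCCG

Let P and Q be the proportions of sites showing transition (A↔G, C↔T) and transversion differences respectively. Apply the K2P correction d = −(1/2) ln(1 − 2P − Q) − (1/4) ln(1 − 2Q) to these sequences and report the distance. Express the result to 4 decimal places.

Differing sites — 2:G/T (Tv); 15:T/C (Ti); 18:T/C (Ti).
Of the 3 differences, 2 transitions and 1 transversion over 19 sites: P = 2/19 = 0.105263, Q = 1/19 = 0.052632.
d = −0.5·ln(0.736842) − 0.25·ln(0.894736) = −0.5·(-0.305382) − 0.25·(-0.111227) = 0.1805.

0.1805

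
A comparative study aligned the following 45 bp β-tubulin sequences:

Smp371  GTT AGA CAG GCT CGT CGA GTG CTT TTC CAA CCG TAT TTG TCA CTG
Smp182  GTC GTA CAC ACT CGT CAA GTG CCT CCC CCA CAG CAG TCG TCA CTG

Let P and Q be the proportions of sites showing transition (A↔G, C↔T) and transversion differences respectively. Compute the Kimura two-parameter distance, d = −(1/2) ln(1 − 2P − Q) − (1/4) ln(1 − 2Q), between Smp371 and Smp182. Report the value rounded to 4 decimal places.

0.4206

Mismatches occur at site 3 (T/C, transition), site 4 (A/G, transition), site 5 (G/T, transversion), site 9 (G/C, transversion), site 10 (G/A, transition), site 17 (G/A, transition), site 23 (T/C, transition), site 25 (T/C, transition), site 26 (T/C, transition), site 29 (A/C, transversion), site 32 (C/A, transversion), site 34 (T/C, transition), site 36 (T/G, transversion), site 38 (T/C, transition).
Of the 14 differences, 9 transitions and 5 transversions over 45 sites: P = 9/45 = 0.200000, Q = 5/45 = 0.111111.
d = −0.5·ln(0.488889) − 0.25·ln(0.777778) = −0.5·(-0.715620) − 0.25·(-0.251314) = 0.4206.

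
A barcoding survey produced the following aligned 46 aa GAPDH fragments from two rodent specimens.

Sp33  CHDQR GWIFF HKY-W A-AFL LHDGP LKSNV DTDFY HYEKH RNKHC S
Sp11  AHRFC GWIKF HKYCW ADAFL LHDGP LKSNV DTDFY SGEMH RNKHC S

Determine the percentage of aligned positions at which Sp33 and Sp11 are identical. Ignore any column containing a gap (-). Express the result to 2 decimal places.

Excluding the 2 gap columns leaves 44 comparable sites.
The sequences differ at positions 1 (C/A), 3 (D/R), 4 (Q/F), 5 (R/C), 9 (F/K), 36 (H/S), 37 (Y/G), 39 (K/M).
36 of the 44 comparable sites match, so the percent identity is 36/44 × 100 = 81.82%.

81.82%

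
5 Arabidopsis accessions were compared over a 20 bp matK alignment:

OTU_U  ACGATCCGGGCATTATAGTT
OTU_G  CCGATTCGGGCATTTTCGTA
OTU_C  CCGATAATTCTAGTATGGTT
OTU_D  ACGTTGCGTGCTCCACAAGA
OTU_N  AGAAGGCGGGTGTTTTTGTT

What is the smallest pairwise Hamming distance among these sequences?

5

Pairwise Hamming distances:
  OTU_U vs OTU_G: 5
  OTU_U vs OTU_C: 9
  OTU_U vs OTU_D: 10
  OTU_U vs OTU_N: 8
  OTU_G vs OTU_C: 10
  OTU_G vs OTU_D: 12
  OTU_G vs OTU_N: 9
  OTU_C vs OTU_D: 15
  OTU_C vs OTU_N: 13
  OTU_D vs OTU_N: 15
The smallest is 5, between OTU_U and OTU_G.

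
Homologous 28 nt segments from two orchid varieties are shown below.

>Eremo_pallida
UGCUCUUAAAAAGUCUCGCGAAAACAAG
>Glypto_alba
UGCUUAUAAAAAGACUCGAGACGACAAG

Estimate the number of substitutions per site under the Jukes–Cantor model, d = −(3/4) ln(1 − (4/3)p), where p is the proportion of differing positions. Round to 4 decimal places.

The sequences differ at positions 5 (C/U), 6 (U/A), 14 (U/A), 19 (C/A), 22 (A/C), 23 (A/G).
p = 6/28 = 0.214286.
d = −0.75 · ln(1 − (4/3)·0.214286) = −0.75 · ln(0.714285) = −0.75 · (-0.336473) = 0.2524.

0.2524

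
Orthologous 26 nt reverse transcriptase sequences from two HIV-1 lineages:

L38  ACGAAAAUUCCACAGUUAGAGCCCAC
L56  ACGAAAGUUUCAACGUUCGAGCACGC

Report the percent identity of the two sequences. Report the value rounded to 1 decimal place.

73.1%

Differing sites — 7:A/G; 10:C/U; 13:C/A; 14:A/C; 18:A/C; 23:C/A; 25:A/G.
19 of the 26 sites match, so the percent identity is 19/26 × 100 = 73.1%.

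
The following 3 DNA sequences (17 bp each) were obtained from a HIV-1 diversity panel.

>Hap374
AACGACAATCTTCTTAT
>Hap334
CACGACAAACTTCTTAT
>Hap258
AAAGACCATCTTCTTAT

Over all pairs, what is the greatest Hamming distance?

4

Pairwise Hamming distances:
  Hap374 vs Hap334: 2
  Hap374 vs Hap258: 2
  Hap334 vs Hap258: 4
The largest is 4, between Hap334 and Hap258.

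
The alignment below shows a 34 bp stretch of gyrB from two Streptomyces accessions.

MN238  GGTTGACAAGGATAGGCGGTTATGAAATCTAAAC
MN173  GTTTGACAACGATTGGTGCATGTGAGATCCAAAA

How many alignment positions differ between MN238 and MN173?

10

Differing sites — 2:G/T; 10:G/C; 14:A/T; 17:C/T; 19:G/C; 20:T/A; 22:A/G; 26:A/G; 30:T/C; 34:C/A.
That gives 10 mismatches out of 34 aligned sites, so the Hamming distance is 10.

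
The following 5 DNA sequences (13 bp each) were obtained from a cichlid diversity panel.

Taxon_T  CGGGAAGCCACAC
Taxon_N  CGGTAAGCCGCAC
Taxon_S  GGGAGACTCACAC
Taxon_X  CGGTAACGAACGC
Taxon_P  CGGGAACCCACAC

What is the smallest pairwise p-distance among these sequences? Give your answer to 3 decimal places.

0.077

Pairwise Hamming distances:
  Taxon_T vs Taxon_N: 2
  Taxon_T vs Taxon_S: 5
  Taxon_T vs Taxon_X: 5
  Taxon_T vs Taxon_P: 1
  Taxon_N vs Taxon_S: 6
  Taxon_N vs Taxon_X: 5
  Taxon_N vs Taxon_P: 3
  Taxon_S vs Taxon_X: 6
  Taxon_S vs Taxon_P: 4
  Taxon_X vs Taxon_P: 4
The smallest is 1 mismatch, between Taxon_T and Taxon_P; p = 1/13 = 0.077.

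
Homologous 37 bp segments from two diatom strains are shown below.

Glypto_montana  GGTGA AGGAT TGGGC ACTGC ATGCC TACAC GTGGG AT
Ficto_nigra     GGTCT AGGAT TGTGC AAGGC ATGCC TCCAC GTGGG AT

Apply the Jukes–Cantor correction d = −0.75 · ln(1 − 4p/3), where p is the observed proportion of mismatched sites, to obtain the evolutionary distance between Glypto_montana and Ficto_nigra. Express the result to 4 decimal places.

0.1827

The sequences differ at positions 4 (G/C), 5 (A/T), 13 (G/T), 17 (C/A), 18 (T/G), 27 (A/C).
p = 6/37 = 0.162162.
d = −0.75 · ln(1 − (4/3)·0.162162) = −0.75 · ln(0.783784) = −0.75 · (-0.243622) = 0.1827.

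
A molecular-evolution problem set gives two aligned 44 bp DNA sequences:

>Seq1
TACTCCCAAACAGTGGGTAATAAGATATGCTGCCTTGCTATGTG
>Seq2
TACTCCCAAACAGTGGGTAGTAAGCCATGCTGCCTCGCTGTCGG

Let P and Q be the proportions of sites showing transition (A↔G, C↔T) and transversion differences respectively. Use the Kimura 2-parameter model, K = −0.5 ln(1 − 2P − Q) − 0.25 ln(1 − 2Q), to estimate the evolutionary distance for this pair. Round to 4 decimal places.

Differing sites — 20:A/G (Ti); 25:A/C (Tv); 26:T/C (Ti); 36:T/C (Ti); 40:A/G (Ti); 42:G/C (Tv); 43:T/G (Tv).
Of the 7 differences, 4 transitions and 3 transversions over 44 sites: P = 4/44 = 0.090909, Q = 3/44 = 0.068182.
d = −0.5·ln(0.750000) − 0.25·ln(0.863636) = −0.5·(-0.287682) − 0.25·(-0.146604) = 0.1805.

0.1805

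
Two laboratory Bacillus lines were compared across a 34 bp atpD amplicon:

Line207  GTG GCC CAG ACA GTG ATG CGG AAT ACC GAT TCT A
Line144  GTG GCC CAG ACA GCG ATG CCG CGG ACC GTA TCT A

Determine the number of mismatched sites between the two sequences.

The sequences differ at positions 14 (T/C), 20 (G/C), 22 (A/C), 23 (A/G), 24 (T/G), 29 (A/T), 30 (T/A).
That gives 7 mismatches out of 34 aligned sites, so the Hamming distance is 7.

7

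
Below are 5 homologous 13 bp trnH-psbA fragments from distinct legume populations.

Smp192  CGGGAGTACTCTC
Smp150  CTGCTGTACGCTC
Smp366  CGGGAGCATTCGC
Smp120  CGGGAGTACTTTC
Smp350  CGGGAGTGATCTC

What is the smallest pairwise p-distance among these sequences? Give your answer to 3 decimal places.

Pairwise Hamming distances:
  Smp192 vs Smp150: 4
  Smp192 vs Smp366: 3
  Smp192 vs Smp120: 1
  Smp192 vs Smp350: 2
  Smp150 vs Smp366: 7
  Smp150 vs Smp120: 5
  Smp150 vs Smp350: 6
  Smp366 vs Smp120: 4
  Smp366 vs Smp350: 4
  Smp120 vs Smp350: 3
The smallest is 1 mismatch, between Smp192 and Smp120; p = 1/13 = 0.077.

0.077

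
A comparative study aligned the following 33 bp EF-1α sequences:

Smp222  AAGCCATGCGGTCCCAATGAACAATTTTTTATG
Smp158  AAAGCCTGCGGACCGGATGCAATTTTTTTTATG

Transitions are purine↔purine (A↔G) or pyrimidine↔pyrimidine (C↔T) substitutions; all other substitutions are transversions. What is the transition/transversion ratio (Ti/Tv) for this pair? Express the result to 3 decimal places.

Differing sites — 3:G/A (Ti); 4:C/G (Tv); 6:A/C (Tv); 12:T/A (Tv); 15:C/G (Tv); 16:A/G (Ti); 20:A/C (Tv); 22:C/A (Tv); 23:A/T (Tv); 24:A/T (Tv).
Of the 10 differences, 2 transitions and 8 transversions, so Ti/Tv = 2/8 = 0.250.

0.250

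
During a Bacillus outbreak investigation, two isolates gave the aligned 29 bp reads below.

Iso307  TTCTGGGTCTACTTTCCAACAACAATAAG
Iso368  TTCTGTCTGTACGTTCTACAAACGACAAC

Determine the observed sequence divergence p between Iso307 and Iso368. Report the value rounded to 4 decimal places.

The sequences differ at positions 6 (G/T), 7 (G/C), 9 (C/G), 13 (T/G), 17 (C/T), 19 (A/C), 20 (C/A), 24 (A/G), 26 (T/C), 29 (G/C).
There are 10 differences over 29 sites, so p = 10/29 = 0.3448.

0.3448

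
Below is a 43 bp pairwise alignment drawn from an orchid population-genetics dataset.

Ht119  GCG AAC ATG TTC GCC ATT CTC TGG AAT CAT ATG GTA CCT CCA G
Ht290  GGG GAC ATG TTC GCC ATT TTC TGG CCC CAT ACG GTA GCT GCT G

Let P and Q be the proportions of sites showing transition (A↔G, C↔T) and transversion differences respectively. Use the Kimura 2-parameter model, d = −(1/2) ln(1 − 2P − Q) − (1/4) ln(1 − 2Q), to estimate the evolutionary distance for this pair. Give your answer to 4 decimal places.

Mismatches occur at site 2 (C/G, transversion), site 4 (A/G, transition), site 19 (C/T, transition), site 25 (A/C, transversion), site 26 (A/C, transversion), site 27 (T/C, transition), site 32 (T/C, transition), site 37 (C/G, transversion), site 40 (C/G, transversion), site 42 (A/T, transversion).
Of the 10 differences, 4 transitions and 6 transversions over 43 sites: P = 4/43 = 0.093023, Q = 6/43 = 0.139535.
d = −0.5·ln(0.674419) − 0.25·ln(0.720930) = −0.5·(-0.393904) − 0.25·(-0.327213) = 0.2788.

0.2788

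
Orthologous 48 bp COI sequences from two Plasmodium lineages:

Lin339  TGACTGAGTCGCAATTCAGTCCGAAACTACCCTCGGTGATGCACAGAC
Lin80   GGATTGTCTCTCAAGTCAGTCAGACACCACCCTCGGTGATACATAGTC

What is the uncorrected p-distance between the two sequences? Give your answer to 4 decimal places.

Mismatches occur at site 1 (T/G), site 4 (C/T), site 7 (A/T), site 8 (G/C), site 11 (G/T), site 15 (T/G), site 22 (C/A), site 25 (A/C), site 28 (T/C), site 41 (G/A), site 44 (C/T), site 47 (A/T).
There are 12 differences over 48 sites, so p = 12/48 = 0.2500.

0.2500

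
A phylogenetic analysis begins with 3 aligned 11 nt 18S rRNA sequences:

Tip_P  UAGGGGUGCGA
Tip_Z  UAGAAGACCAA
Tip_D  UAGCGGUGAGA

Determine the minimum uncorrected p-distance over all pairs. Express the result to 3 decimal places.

Pairwise Hamming distances:
  Tip_P vs Tip_Z: 5
  Tip_P vs Tip_D: 2
  Tip_Z vs Tip_D: 6
The smallest is 2 mismatches, between Tip_P and Tip_D; p = 2/11 = 0.182.

0.182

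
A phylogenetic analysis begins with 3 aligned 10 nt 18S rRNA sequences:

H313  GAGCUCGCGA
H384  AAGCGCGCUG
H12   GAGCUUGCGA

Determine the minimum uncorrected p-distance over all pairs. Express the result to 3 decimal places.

0.100

Pairwise Hamming distances:
  H313 vs H384: 4
  H313 vs H12: 1
  H384 vs H12: 5
The smallest is 1 mismatch, between H313 and H12; p = 1/10 = 0.100.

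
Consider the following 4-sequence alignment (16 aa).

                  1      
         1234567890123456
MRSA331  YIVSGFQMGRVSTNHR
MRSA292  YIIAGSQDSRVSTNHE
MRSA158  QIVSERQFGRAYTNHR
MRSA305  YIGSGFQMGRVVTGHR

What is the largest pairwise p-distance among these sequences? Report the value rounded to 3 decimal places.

Pairwise Hamming distances:
  MRSA331 vs MRSA292: 6
  MRSA331 vs MRSA158: 6
  MRSA331 vs MRSA305: 3
  MRSA292 vs MRSA158: 10
  MRSA292 vs MRSA305: 8
  MRSA158 vs MRSA305: 8
The largest is 10 mismatches, between MRSA292 and MRSA158; p = 10/16 = 0.625.

0.625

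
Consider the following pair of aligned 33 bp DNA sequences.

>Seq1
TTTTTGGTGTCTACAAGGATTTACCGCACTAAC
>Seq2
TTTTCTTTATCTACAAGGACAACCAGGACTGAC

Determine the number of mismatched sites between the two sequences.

11

The sequences differ at positions 5 (T/C), 6 (G/T), 7 (G/T), 9 (G/A), 20 (T/C), 21 (T/A), 22 (T/A), 23 (A/C), 25 (C/A), 27 (C/G), 31 (A/G).
That gives 11 mismatches out of 33 aligned sites, so the Hamming distance is 11.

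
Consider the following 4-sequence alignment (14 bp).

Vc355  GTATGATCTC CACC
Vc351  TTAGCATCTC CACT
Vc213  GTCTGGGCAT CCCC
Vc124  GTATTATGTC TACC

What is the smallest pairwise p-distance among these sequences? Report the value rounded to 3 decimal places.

0.214

Pairwise Hamming distances:
  Vc355 vs Vc351: 4
  Vc355 vs Vc213: 6
  Vc355 vs Vc124: 3
  Vc351 vs Vc213: 10
  Vc351 vs Vc124: 6
  Vc213 vs Vc124: 9
The smallest is 3 mismatches, between Vc355 and Vc124; p = 3/14 = 0.214.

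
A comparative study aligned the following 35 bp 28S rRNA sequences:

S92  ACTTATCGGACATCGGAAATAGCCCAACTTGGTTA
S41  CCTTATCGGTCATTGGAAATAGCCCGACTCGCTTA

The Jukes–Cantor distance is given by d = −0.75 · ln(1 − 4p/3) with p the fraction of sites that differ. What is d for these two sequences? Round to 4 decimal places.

The sequences differ at positions 1 (A/C), 10 (A/T), 14 (C/T), 26 (A/G), 30 (T/C), 32 (G/C).
p = 6/35 = 0.171429.
d = −0.75 · ln(1 − (4/3)·0.171429) = −0.75 · ln(0.771428) = −0.75 · (-0.259512) = 0.1946.

0.1946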